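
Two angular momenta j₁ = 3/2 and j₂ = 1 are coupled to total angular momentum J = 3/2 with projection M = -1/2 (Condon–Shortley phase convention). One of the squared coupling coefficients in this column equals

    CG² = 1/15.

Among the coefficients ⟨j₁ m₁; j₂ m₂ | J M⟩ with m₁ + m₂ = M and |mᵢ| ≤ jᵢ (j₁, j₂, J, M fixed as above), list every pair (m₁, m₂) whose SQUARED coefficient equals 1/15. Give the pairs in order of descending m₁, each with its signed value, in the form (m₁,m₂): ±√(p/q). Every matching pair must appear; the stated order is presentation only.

(-1/2,0): −√(1/15)

Admissible pairs with m₁+m₂ = M = -1/2: (-3/2,1), (-1/2,0), (1/2,-1)
  (m₁,m₂)=(1/2,-1): CG² = 8/15, CG = +√(8/15)
  (m₁,m₂)=(-1/2,0): CG² = 1/15, CG = −√(1/15)   ← matches the target
  (m₁,m₂)=(-3/2,1): CG² = 2/5, CG = −√(2/5)
Pairs with CG² = 1/15: (-1/2,0): −√(1/15)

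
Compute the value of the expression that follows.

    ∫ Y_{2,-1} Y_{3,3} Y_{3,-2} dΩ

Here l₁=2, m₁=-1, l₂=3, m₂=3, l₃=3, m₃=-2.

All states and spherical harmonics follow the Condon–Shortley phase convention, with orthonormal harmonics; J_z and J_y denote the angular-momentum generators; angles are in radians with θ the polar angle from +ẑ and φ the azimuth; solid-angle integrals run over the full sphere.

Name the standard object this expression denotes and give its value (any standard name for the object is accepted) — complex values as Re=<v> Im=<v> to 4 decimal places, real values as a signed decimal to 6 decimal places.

This is a Gaunt coefficient — the integral of a triple product of spherical harmonics over the sphere.
Rules hold: Σm=0, L=8 even, 1≤3≤5.
N = 5·7·7 = 245
Δ = 2!·2!·4!/9! = 1/3780
Racah Σ t=0..2: t=0:+1/24 t=1:−1/4 t=2:+1/24 = -1/6
⇒ 3j(2 3 3; 0 0 0)² = 4/105, sgn +1
Racah Σ t=2..2: t=2:+1/48 = 1/48
⇒ 3j(2 3 3; -1 3 -2)² = 5/84, sgn -1
4πI² = N·(3j₀)²·(3jₘ)² = 5/9
I = -1·√(0.555556/4π) = -0.21026104

Gaunt coefficient, -0.210261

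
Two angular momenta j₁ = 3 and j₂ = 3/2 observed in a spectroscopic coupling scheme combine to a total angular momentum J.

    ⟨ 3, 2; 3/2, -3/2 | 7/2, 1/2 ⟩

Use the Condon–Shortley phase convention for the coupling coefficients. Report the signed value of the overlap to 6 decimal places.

+√(5/21) ≈ +0.487950

triangle: 1!*5!*2!/9! = 240/362880
(j±m)!: 5!*1!*0!*3!*4!*3! = 103680
prefactor² = (2J+1)*Δ*N² = 3840/7
  k=0: +1/(0!*1!*1!*0!*4!*2!) = 1/48
Σ = 1/48  ⇒  CG² = 3840/7*(1/48)² = 5/21
CG = +√(5/21) = +0.487950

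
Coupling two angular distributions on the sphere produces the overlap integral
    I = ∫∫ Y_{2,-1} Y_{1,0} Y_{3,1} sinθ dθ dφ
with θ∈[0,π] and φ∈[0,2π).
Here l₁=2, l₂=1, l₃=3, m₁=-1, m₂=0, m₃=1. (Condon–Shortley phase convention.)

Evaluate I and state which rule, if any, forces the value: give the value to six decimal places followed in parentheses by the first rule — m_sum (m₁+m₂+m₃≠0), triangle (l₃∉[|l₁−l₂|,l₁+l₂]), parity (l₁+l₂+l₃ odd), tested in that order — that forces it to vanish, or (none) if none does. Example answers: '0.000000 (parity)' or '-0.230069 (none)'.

-0.233597 (none)

m-sum 0 ✓  L=6 even ✓  1≤3≤3 ✓
Π(2lᵢ+1) = 5×3×7 = 105
triangle coeff Δ(2,1,3) = 1/105
Σ_t [0,0]: t=0:+1/4 = 1/4
(3j)²=3/35 [(2 1 3; 0 0 0)], sign=-1
Σ_t [0,0]: t=0:+1/6 = 1/6
(3j)²=8/105 [(2 1 3; -1 0 1)], sign=+1
⇒ 4πI² = 24/35
I = (-1)√(24/35/(4π)) = -0.23359668
No selection rule forces the value: the integral is nonzero (none).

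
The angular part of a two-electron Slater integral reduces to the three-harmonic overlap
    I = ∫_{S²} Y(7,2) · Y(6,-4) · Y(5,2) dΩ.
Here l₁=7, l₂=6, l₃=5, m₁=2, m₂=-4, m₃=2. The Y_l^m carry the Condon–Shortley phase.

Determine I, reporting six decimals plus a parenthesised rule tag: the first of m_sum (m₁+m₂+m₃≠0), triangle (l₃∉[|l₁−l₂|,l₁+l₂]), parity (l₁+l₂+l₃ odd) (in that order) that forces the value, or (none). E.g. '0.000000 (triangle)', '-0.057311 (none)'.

0.048529 (none)

Checks pass: Σm=0; 18 even; l₃=5∈[1,13].
(2·7+1)(2·6+1)(2·5+1) = 2145
Δ: 8! 6! 4! / 19! → 1/174594420
sum: t=2:+1/4147200 t=3:−1/207360 t=4:+1/82944 t=5:−1/207360 t=6:+1/4147200 = 1/345600
3j²(7 6 5; 0 0 0) = Δ·Π!·Σ² = 420/46189  (sign -1)
sum: t=0:+1/19353600 t=1:−1/1451520 t=2:+1/1244160 = 29/174182400
3j²(7 6 5; 2 -4 2) = Δ·Π!·Σ² = 841/554268  (sign -1)
combine: 4πI² = 2145·420/46189·841/554268 = 441525/14919047
take √, sign +1: I = 0.04852909
No selection rule forces the value: the integral is nonzero (none).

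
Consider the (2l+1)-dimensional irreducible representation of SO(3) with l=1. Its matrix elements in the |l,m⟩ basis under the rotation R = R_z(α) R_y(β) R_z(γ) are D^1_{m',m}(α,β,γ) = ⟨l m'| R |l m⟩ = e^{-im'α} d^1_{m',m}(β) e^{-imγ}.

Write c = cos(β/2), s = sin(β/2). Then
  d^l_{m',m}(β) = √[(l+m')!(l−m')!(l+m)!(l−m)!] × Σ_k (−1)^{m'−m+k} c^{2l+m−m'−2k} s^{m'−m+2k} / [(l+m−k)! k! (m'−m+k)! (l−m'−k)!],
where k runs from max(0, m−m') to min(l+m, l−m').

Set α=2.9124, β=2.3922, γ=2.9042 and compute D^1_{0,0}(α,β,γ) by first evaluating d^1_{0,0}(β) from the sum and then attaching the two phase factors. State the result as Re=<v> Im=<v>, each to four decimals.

Re=-0.7321 Im=0.0000

D^1_{0,0}(2.9124,2.3922,2.9042) = e^{-i·0·2.9124}·d^1_{0,0}(2.3922)·e^{-i·0·2.9042}. Compute d first:
With c≡cos(β/2)=0.365990 and s≡sin(β/2)=0.930619, N=[1·1·1·1]^{1/2}=1.000000
k: max(0,(0)−(0))=0 … min(1+(0),1−(0))=1
  k=0: (−1)^0·1.0000/(1)·0.3660^2·0.9306^0 = +0.133949
  k=1: (−1)^1·1.0000/(1)·0.3660^0·0.9306^2 = -0.866051
d^1_{0,0}(2.3922) = +0.133949 -0.866051 = -0.732103
D = (+1.000000+0.000000i)·(-0.732103)·(+1.000000+0.000000i) = -0.732103+0.000000i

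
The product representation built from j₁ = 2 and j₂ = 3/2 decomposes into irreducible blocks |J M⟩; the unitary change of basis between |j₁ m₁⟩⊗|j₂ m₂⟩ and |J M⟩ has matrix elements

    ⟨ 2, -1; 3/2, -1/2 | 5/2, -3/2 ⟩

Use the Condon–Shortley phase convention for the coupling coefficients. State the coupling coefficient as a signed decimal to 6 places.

√[6·1!3!2!/7! · 1!3!1!2!1!4!] = √(144/35)
  +(−1)^0/∏(0,1,3,1,0,1)! = 1/6  (running 1/6)
  +(−1)^1/∏(1,0,2,0,1,2)! = -1/4  (running -1/12)
⟨..|..⟩ = √(144/35)·(-1/12) = -0.169031

-0.169031  (= −√(1/35))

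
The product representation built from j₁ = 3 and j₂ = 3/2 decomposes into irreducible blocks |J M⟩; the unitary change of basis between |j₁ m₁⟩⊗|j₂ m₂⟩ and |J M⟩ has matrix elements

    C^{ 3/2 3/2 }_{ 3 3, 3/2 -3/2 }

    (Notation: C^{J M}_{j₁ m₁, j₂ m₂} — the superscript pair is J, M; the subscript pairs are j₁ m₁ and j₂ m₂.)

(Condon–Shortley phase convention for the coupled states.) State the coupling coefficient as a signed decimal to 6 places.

√[4·3!3!0!/7! · 6!0!0!3!3!0!] = √(5184/7)
  +(−1)^0/∏(0,3,0,0,3,0)! = 1/36  (running 1/36)
⟨..|..⟩ = √(5184/7)·(1/36) = +0.755929

+√(4/7) ≈ +0.755929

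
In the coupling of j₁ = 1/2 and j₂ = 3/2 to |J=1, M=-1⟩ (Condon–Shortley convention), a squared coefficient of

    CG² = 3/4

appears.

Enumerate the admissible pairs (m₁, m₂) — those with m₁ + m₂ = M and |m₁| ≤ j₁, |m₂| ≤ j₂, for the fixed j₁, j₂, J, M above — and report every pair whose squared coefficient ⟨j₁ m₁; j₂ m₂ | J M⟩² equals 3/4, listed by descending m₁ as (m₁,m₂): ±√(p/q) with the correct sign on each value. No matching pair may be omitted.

(1/2,-3/2): +√(3/4)

Admissible pairs with m₁+m₂ = M = -1: (-1/2,-1/2), (1/2,-3/2)
  (m₁,m₂)=(1/2,-3/2): CG² = 3/4, CG = +√(3/4)   ← matches the target
  (m₁,m₂)=(-1/2,-1/2): CG² = 1/4, CG = −√(1/4)
Pairs with CG² = 3/4: (1/2,-3/2): +√(3/4)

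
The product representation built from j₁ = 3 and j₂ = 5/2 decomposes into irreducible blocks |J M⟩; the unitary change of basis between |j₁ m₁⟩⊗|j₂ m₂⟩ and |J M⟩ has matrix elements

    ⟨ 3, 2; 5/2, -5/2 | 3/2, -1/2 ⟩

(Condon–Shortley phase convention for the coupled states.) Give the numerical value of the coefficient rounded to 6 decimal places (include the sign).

triangle: 4!×2!×1!/8! = 48/40320
(j±m)!: 5!×1!×0!×5!×1!×2! = 28800
prefactor² = (2J+1)×Δ×N² = 960/7
  k=0: +1/(0!×4!×1!×0!×1!×1!) = 1/24
Σ = 1/24  ⇒  CG² = 960/7×(1/24)² = 5/21
CG = +√(5/21) = +0.487950

+0.487950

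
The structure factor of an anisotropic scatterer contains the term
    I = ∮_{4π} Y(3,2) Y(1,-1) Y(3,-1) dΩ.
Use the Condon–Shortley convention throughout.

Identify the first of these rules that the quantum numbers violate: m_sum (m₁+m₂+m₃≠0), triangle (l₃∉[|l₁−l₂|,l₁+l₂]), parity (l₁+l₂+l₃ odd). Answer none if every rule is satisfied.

Σmᵢ = 0  ✓
l₃∈[|l₁−l₂|,l₁+l₂]=[2,4], have l₃=3  ✓
Σlᵢ = 7 ⇒ odd  ✗

parity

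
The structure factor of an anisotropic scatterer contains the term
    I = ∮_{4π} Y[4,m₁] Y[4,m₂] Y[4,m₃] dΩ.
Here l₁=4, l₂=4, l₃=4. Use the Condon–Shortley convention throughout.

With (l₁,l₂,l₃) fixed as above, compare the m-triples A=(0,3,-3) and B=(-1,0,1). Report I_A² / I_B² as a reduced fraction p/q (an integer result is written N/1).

49/9

Same 4,4,4: normalisation and zero-m 3j drop out of the ratio.
A: Δ: 4! 4! 4! / 13! → 1/450450; sum: t=3:−1/864 t=4:+1/3456 = -1/1152; 3j²(4 4 4; 0 3 -3) = Δ·Π!·Σ² = 7/286  (sign +1)
B: Δ: 4! 4! 4! / 13! → 1/450450; sum: t=1:−1/864 t=2:+1/96 t=3:−1/144 t=4:+1/3456 = 1/384; 3j²(4 4 4; -1 0 1) = Δ·Π!·Σ² = 9/2002  (sign -1)
I_A²/I_B² = (7/286)/(9/2002) = 49/9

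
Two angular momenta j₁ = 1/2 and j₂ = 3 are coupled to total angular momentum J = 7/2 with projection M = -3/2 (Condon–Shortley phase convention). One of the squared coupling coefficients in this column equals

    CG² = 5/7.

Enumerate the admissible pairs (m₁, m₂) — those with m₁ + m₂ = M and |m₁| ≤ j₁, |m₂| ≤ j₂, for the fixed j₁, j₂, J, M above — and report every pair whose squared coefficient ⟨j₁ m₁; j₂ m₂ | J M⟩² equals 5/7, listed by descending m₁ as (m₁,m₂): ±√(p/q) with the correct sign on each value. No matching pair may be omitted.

(-1/2,-1): +√(5/7)

Admissible pairs with m₁+m₂ = M = -3/2: (-1/2,-1), (1/2,-2)
  (m₁,m₂)=(1/2,-2): CG² = 2/7, CG = +√(2/7)
  (m₁,m₂)=(-1/2,-1): CG² = 5/7, CG = +√(5/7)   ← matches the target
Pairs with CG² = 5/7: (-1/2,-1): +√(5/7)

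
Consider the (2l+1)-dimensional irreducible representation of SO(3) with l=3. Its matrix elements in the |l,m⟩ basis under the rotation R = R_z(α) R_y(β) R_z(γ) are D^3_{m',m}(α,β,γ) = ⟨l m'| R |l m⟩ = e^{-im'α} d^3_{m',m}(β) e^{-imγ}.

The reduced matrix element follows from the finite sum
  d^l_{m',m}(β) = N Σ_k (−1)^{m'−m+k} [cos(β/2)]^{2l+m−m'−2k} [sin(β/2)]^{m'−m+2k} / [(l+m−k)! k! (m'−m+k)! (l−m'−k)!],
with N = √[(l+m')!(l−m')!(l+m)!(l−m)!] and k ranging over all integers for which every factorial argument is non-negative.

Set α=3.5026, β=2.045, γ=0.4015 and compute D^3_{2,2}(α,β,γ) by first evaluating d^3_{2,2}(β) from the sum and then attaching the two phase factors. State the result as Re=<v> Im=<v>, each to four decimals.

Re=-0.0114 Im=0.2485

Split into d^3_{2,2}(β=2.0450) × two z-phases.
With c≡cos(β/2)=0.521234 and s≡sin(β/2)=0.853414, N=[120·1·120·1]^{1/2}=120.000000
k∈{0,1} keeps every argument non-negative
  k=0: (−1)^0·120.0000/(120)·0.5212^6·0.8534^0 = +0.020054
  k=1: (−1)^1·120.0000/(24)·0.5212^4·0.8534^2 = -0.268795
d^3_{2,2}(2.0450) = +0.020054 -0.268795 = -0.248741
Attach z-rotation phases: D = e^{-i(2)(3.5026)}·(-0.248741)·e^{-i(2)(0.4015)} = -0.011384+0.248480i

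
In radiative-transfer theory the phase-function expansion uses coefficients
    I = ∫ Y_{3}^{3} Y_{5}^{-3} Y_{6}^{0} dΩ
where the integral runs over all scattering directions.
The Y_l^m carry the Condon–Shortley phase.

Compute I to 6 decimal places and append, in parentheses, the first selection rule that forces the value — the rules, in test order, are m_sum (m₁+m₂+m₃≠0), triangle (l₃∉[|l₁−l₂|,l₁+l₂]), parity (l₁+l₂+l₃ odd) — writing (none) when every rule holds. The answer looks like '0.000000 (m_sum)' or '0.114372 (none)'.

m-sum 0 ✓  L=14 even ✓  2≤6≤8 ✓
Π(2lᵢ+1) = 7×11×13 = 1001
triangle coeff Δ(3,5,6) = 1/675675
Σ_t [0,2]: t=0:+1/8640 t=1:−1/2304 t=2:+1/8640 = -7/34560
(3j)²=7/429 [(3 5 6; 0 0 0)], sign=-1
Σ_t [0,0]: t=0:+1/69120 = 1/69120
(3j)²=4/429 [(3 5 6; 3 -3 0)], sign=+1
⇒ 4πI² = 196/1287
I = (-1)√(196/1287/(4π)) = -0.11008644
No selection rule forces the value: the integral is nonzero (none).

-0.110086 (none)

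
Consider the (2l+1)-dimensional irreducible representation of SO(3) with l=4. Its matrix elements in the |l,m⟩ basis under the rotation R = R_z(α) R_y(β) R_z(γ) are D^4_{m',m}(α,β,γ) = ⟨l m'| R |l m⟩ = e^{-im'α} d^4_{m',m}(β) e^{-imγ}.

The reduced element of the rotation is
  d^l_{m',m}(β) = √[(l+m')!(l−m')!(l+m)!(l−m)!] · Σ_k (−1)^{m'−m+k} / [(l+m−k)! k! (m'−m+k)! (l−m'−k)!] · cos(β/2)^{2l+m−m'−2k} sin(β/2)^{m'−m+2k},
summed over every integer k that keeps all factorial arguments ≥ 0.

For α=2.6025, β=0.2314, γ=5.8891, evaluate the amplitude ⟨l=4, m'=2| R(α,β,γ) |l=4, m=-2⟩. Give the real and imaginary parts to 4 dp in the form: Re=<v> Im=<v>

First d^4_{2,-2}(β=0.2314), then the phase factors e^{-i(2)α} and e^{-i(-2)γ}:
c=cos(0.231400/2)=0.993314, s=sin(0.231400/2)=0.115442; N=√[720·2·2·720]=1440.000000
The bounds max(0,m−m')=0 and min(l+m,l−m')=2 give 3 terms
  k=0: (−1)^4·1440.0000/(96)·0.9933^4·0.1154^4 = +0.002594
  k=1: (−1)^5·1440.0000/(120)·0.9933^2·0.1154^6 = -0.000028
  k=2: (−1)^6·1440.0000/(1440)·0.9933^0·0.1154^8 = +0.000000
d^4_{2,-2}(0.2314) = +0.002594 -0.000028 +0.000000 = +0.002566
D = (+0.472928+0.881101i)·(+0.002566)·(+0.705144-0.709064i) = +0.002458+0.000734i

Re=0.0025 Im=0.0007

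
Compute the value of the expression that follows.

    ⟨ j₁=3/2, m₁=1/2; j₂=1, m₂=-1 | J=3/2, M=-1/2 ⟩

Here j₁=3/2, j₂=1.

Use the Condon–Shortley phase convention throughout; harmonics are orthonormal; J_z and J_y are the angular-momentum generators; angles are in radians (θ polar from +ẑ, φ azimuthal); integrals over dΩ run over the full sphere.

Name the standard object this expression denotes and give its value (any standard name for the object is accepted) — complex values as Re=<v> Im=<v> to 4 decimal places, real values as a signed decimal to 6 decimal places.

This is a Clebsch–Gordan (vector-coupling) coefficient.
√[4·1!2!1!/5! · 2!1!0!2!1!2!] = √(8/15)
  +(−1)^0/∏(0,1,1,0,1,1)! = 1  (running 1)
⟨..|..⟩ = √(8/15)·(1) = +0.730297

Clebsch–Gordan coefficient, +√(8/15) ≈ +0.730297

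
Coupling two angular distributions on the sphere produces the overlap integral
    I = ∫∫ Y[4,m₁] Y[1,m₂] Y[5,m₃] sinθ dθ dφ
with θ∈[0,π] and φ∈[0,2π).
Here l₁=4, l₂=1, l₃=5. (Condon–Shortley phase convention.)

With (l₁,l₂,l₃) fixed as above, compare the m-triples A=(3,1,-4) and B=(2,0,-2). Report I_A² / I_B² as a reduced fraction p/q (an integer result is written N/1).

Shared (l₁,l₂,l₃)=(4,1,5): N and (l;000)² cancel in I_A²/I_B².
A: Δ = 0!·8!·2!/11! = 1/495; Racah Σ t=0..0: t=0:+1/10080 = 1/10080; ⇒ 3j(4 1 5; 3 1 -4)² = 4/55, sgn -1
B: Δ = 0!·8!·2!/11! = 1/495; Racah Σ t=0..0: t=0:+1/1440 = 1/1440; ⇒ 3j(4 1 5; 2 0 -2)² = 7/165, sgn -1
I_A²/I_B² = (4/55)/(7/165) = 12/7

12/7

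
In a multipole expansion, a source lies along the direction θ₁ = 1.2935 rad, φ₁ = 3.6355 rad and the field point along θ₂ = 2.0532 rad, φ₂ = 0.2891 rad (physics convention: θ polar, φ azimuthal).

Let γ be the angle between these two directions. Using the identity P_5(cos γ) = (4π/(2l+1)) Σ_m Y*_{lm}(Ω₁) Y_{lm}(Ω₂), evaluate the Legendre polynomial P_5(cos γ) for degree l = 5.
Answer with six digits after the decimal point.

-0.493391

Summing Y*_{l m}(θ₁,φ₁)·Y_{l m}(θ₂,φ₂) over m ∈ [−5, 5]; prefactor 4π/(2·5+1) = 1.142397:
  m=-5: Y*=+0.298932-0.237832i  Y=+0.031646-0.251249i  product -0.050295-0.082633i
  m=-4: Y*=-0.135423+0.316037i  Y=-0.168847+0.383859i  product -0.098448-0.105345i
  m=-3: Y*=+0.008913+0.099795i  Y=+0.145768-0.171839i  product +0.018448+0.013015i
  m=-2: Y*=-0.183152-0.277739i  Y=+0.183106-0.119495i  product -0.066725-0.028970i
  m=-1: Y*=-0.018647-0.010040i  Y=-0.282925+0.084151i  product +0.006121+0.001271i
  m=+0: Y*=+0.323612-0.000000i  Y=-0.154791+0.000000i  product -0.050092+0.000000i
  m=+1: Y*=+0.018647-0.010040i  Y=+0.282925+0.084151i  product +0.006121-0.001271i
  m=+2: Y*=-0.183152+0.277739i  Y=+0.183106+0.119495i  product -0.066725+0.028970i
  m=+3: Y*=-0.008913+0.099795i  Y=-0.145768-0.171839i  product +0.018448-0.013015i
  m=+4: Y*=-0.135423-0.316037i  Y=-0.168847-0.383859i  product -0.098448+0.105345i
  m=+5: Y*=-0.298932-0.237832i  Y=-0.031646-0.251249i  product -0.050295+0.082633i
Accumulated sum -0.431891+0.000000i; after 4π/(2l+1) scaling, -0.493391+0.000000i ⇒ P_5 = -0.493391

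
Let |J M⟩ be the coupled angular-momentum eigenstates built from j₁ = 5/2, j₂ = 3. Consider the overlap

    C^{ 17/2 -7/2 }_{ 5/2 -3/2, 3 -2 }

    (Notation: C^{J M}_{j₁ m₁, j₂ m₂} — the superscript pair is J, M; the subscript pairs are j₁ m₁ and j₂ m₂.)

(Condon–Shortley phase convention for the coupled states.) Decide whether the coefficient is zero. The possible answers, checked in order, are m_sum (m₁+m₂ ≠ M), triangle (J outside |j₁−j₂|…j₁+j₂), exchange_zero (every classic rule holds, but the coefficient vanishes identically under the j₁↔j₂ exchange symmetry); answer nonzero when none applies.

m-sum: m₁+m₂ = -3/2+(-2) = -7/2, M = -7/2  ✓
triangle: need |j₁−j₂| ≤ J ≤ j₁+j₂, i.e. J ∈ [1/2, 11/2]; J = 17/2 is outside ✗ ⇒ coefficient is 0

triangle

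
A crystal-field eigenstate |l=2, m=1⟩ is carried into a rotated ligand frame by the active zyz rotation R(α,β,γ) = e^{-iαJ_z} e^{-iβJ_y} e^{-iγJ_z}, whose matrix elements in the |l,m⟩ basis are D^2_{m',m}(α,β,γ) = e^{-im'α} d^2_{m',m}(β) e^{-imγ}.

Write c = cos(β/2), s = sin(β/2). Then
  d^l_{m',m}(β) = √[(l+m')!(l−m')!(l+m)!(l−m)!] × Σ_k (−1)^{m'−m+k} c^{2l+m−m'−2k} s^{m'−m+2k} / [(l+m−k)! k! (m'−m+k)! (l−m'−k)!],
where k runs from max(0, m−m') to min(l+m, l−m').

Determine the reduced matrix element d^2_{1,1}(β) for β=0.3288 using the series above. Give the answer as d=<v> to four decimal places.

d^2_{1,1}(β=0.3288) via the finite sum:
With c≡cos(β/2)=0.986517 and s≡sin(β/2)=0.163660, N=[6·1·6·1]^{1/2}=6.000000
k∈{0,1} keeps every argument non-negative
  k=0: (−1)^0·6.0000/(6)·0.9865^4·0.1637^0 = +0.947148
  k=1: (−1)^1·6.0000/(2)·0.9865^2·0.1637^2 = -0.078202
d^2_{1,1}(0.3288) = +0.947148 -0.078202 = +0.868946

d=0.8689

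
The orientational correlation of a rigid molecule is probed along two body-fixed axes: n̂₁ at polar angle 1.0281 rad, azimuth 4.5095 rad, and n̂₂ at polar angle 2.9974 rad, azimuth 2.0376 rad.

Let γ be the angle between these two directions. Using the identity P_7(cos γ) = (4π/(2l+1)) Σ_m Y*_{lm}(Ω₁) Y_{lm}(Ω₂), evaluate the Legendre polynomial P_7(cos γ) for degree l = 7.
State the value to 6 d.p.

Addition theorem: P_7(cos γ) = (4π/15) Σ_m Y*_{lm}(Ω₁) Y_{lm}(Ω₂), m = −7…7:
  m=-7: Y*=(0.166922, 0.025326)  Y=(-0.000000, -0.000001)  product (0.000000, -0.000000)
  m=-6: Y*=(-0.131877, 0.357433)  Y=(-0.000015, -0.000005)  product (0.000004, -0.000005)
  m=-5: Y*=(-0.353989, -0.220138)  Y=(-0.000191, 0.000182)  product (0.000108, -0.000023)
  m=-4: Y*=(0.065557, -0.069080)  Y=(0.000880, 0.002882)  product (0.000257, 0.000128)
  m=-3: Y*=(-0.175986, -0.252514)  Y=(0.024430, 0.004203)  product (-0.003238, -0.006909)
  m=-2: Y*=(0.226804, -0.097440)  Y=(0.084501, -0.114162)  product (0.008041, -0.034126)
  m=-1: Y*=(-0.043349, -0.210721)  Y=(-0.228890, -0.454191)  product (-0.085785, 0.067921)
  m=+0: Y*=(0.277078, -0.000000)  Y=(-0.796685, 0.000000)  product (-0.220744, 0.000000)
  m=+1: Y*=(0.043349, -0.210721)  Y=(0.228890, -0.454191)  product (-0.085785, -0.067921)
  m=+2: Y*=(0.226804, 0.097440)  Y=(0.084501, 0.114162)  product (0.008041, 0.034126)
  m=+3: Y*=(0.175986, -0.252514)  Y=(-0.024430, 0.004203)  product (-0.003238, 0.006909)
  m=+4: Y*=(0.065557, 0.069080)  Y=(0.000880, -0.002882)  product (0.000257, -0.000128)
  m=+5: Y*=(0.353989, -0.220138)  Y=(0.000191, 0.000182)  product (0.000108, 0.000023)
  m=+6: Y*=(-0.131877, -0.357433)  Y=(-0.000015, 0.000005)  product (0.000004, 0.000005)
  m=+7: Y*=(-0.166922, 0.025326)  Y=(0.000000, -0.000001)  product (0.000000, 0.000000)
Accumulated sum (-0.381971, 0.000000); after 4π/(2l+1) scaling, (-0.319999, 0.000000) ⇒ P_7 = -0.319999

-0.319999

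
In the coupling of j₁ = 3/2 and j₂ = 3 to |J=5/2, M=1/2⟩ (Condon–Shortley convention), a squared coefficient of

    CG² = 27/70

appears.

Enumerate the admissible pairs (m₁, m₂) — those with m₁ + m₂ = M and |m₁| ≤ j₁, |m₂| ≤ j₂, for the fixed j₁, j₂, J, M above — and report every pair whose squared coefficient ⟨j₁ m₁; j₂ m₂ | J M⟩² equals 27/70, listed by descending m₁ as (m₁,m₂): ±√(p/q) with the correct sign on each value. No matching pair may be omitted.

Admissible pairs with m₁+m₂ = M = 1/2: (-3/2,2), (-1/2,1), (1/2,0), (3/2,-1)
  (m₁,m₂)=(3/2,-1): CG² = 27/70, CG = +√(27/70)   ← matches the target
  (m₁,m₂)=(1/2,0): CG² = 6/35, CG = −√(6/35)
  (m₁,m₂)=(-1/2,1): CG² = 1/70, CG = −√(1/70)
  (m₁,m₂)=(-3/2,2): CG² = 3/7, CG = +√(3/7)
Pairs with CG² = 27/70: (3/2,-1): +√(27/70)

(3/2,-1): +√(27/70)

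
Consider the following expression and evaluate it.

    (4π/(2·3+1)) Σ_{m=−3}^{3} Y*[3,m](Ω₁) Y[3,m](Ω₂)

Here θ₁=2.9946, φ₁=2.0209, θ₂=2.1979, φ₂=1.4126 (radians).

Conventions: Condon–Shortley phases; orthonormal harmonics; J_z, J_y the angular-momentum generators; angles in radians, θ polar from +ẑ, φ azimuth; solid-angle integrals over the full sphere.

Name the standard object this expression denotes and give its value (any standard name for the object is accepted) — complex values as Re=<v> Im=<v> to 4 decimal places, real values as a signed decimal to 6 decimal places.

Legendre polynomial (addition theorem), -0.238232

This sum is the spherical-harmonic addition theorem: it equals the Legendre polynomial P_l(cos γ) of the angle γ between the two directions.
Summing Y*_{l m}(θ₁,φ₁)·Y_{l m}(θ₂,φ₂) over m ∈ [−3, 3]; prefactor 4π/(2·3+1) = 1.795196:
  m=-3: Y*=0.00128 - 0.00029j  Y=-0.10122 + 0.19703j  product -0.00007 + 0.00028j
  m=-2: Y*=0.01348 + 0.01699j  Y=0.37369 + 0.12234j  product 0.00296 + 0.00800j
  m=-1: Y*=-0.08016 + 0.16591j  Y=0.02975 - 0.18650j  product 0.02856 + 0.01989j
  m=+0: Y*=-0.69871 + 0.00000j  Y=0.27993 + 0.00000j  product -0.19559 + 0.00000j
  m=+1: Y*=0.08016 + 0.16591j  Y=-0.02975 - 0.18650j  product 0.02856 - 0.01989j
  m=+2: Y*=0.01348 - 0.01699j  Y=0.37369 - 0.12234j  product 0.00296 - 0.00800j
  m=+3: Y*=-0.00128 - 0.00029j  Y=0.10122 + 0.19703j  product -0.00007 - 0.00028j
Accumulated sum -0.13271 - 0.00000j; after 4π/(2l+1) scaling, -0.23823 - 0.00000j ⇒ P_3 = -0.238232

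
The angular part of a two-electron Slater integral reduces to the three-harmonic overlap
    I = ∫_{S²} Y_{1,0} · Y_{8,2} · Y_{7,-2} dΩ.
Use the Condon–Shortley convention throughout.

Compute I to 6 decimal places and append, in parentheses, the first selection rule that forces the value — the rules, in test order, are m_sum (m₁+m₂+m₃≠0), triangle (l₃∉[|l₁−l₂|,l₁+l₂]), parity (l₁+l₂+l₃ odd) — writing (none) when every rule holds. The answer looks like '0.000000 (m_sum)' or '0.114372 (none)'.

0.237007 (none)

m-sum 0 ✓  L=16 even ✓  7≤7≤9 ✓
Π(2lᵢ+1) = 3×17×15 = 765
triangle coeff Δ(1,8,7) = 1/2040
Σ_t [1,1]: t=1:−1/25401600 = -1/25401600
(3j)²=8/255 [(1 8 7; 0 0 0)], sign=+1
Σ_t [1,1]: t=1:−1/43545600 = -1/43545600
(3j)²=1/34 [(1 8 7; 0 2 -2)], sign=+1
⇒ 4πI² = 12/17
I = (+1)√(12/17/(4π)) = 0.23700703
No selection rule forces the value: the integral is nonzero (none).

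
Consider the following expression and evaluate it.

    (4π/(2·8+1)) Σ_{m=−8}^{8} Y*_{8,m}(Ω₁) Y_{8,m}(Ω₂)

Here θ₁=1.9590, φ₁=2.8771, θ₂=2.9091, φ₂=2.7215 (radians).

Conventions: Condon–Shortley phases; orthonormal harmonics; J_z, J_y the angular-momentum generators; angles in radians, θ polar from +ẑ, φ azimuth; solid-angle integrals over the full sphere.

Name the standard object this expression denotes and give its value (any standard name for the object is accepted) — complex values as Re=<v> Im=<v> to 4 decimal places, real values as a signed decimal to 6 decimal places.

Legendre polynomial (addition theorem), +0.157435

This sum is the spherical-harmonic addition theorem: it equals the Legendre polynomial P_l(cos γ) of the angle γ between the two directions.
Addition theorem: P_8(cos γ) = (4π/17) Σ_m Y*_{lm}(Ω₁) Y_{lm}(Ω₂), m = −8…8:
  term(m=-8) = +0.000000+0.000001i   from Y*(Ω₁)=-0.143981-0.237417i, Y(Ω₂)=-0.000004-0.000001i
  term(m=-7) = +0.000015+0.000028i   from Y*(Ω₁)=-0.125808-0.436440i, Y(Ω₂)=-0.000068+0.000014i
  term(m=-6) = +0.000120+0.000163i   from Y*(Ω₁)=-0.004395-0.271978i, Y(Ω₂)=-0.000605+0.000433i
  term(m=-5) = -0.000729-0.000719i   from Y*(Ω₁)=-0.043725+0.172441i, Y(Ω₂)=-0.002908+0.004967i
  term(m=-4) = -0.009272-0.006653i   from Y*(Ω₁)=-0.169444+0.300927i, Y(Ω₂)=-0.003614+0.032847i
  term(m=-3) = +0.002448+0.001233i   from Y*(Ω₁)=+0.013851-0.014077i, Y(Ω₂)=+0.042405+0.132145i
  term(m=-2) = +0.128098+0.041203i   from Y*(Ω₁)=+0.289424-0.169184i, Y(Ω₂)=+0.267853+0.298937i
  term(m=-1) = +0.030955+0.004856i   from Y*(Ω₁)=+0.044758-0.012122i, Y(Ω₂)=+0.616957+0.275585i
  term(m=+0) = -0.090287-0.000000i   from Y*(Ω₁)=-0.326087-0.000000i, Y(Ω₂)=+0.276881+0.000000i
  term(m=+1) = +0.030955-0.004856i   from Y*(Ω₁)=-0.044758-0.012122i, Y(Ω₂)=-0.616957+0.275585i
  term(m=+2) = +0.128098-0.041203i   from Y*(Ω₁)=+0.289424+0.169184i, Y(Ω₂)=+0.267853-0.298937i
  term(m=+3) = +0.002448-0.001233i   from Y*(Ω₁)=-0.013851-0.014077i, Y(Ω₂)=-0.042405+0.132145i
  term(m=+4) = -0.009272+0.006653i   from Y*(Ω₁)=-0.169444-0.300927i, Y(Ω₂)=-0.003614-0.032847i
  term(m=+5) = -0.000729+0.000719i   from Y*(Ω₁)=+0.043725+0.172441i, Y(Ω₂)=+0.002908+0.004967i
  term(m=+6) = +0.000120-0.000163i   from Y*(Ω₁)=-0.004395+0.271978i, Y(Ω₂)=-0.000605-0.000433i
  term(m=+7) = +0.000015-0.000028i   from Y*(Ω₁)=+0.125808-0.436440i, Y(Ω₂)=+0.000068+0.000014i
  term(m=+8) = +0.000000-0.000001i   from Y*(Ω₁)=-0.143981+0.237417i, Y(Ω₂)=-0.000004+0.000001i
Total Σ_m = +0.212981+0.000000i. Multiply by 0.739198: +0.157435+0.000000i. P_8(cos γ) = 0.157435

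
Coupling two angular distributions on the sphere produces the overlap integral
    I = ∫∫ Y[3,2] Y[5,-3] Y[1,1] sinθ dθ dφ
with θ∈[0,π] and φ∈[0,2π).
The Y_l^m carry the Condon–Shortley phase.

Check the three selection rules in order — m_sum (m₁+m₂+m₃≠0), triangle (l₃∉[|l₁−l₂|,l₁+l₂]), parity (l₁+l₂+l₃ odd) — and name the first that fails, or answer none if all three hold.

Σmᵢ = 0  ✓
l₃∈[|l₁−l₂|,l₁+l₂]=[2,8] required, l₃=1 fails  ✗
Σlᵢ = 9 ⇒ odd

triangle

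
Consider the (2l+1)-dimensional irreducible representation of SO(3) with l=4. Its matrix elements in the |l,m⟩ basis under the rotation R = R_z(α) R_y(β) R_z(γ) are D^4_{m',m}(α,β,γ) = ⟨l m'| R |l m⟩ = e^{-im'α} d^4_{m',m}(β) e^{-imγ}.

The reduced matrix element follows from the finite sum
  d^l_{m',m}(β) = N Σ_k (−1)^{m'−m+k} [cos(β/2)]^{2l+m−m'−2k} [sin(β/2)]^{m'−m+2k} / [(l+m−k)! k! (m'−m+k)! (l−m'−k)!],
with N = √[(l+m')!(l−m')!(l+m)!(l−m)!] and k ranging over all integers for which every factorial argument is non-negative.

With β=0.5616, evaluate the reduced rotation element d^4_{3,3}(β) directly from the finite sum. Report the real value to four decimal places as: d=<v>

d^4_{3,3}(β=0.5616) via the finite sum:
Half-angle: c=0.960834, s=0.277124. N=√(5040·1·5040·1)=5040.000000
Admissible k: 0..1 (factorial args all ≥0)
  k=0: (−1)^0·5040.0000/(5040)·0.9608^8·0.2771^0 = +0.726419
  k=1: (−1)^1·5040.0000/(720)·0.9608^6·0.2771^2 = -0.422998
d^4_{3,3}(0.5616) = +0.726419 -0.422998 = +0.303421

d=0.3034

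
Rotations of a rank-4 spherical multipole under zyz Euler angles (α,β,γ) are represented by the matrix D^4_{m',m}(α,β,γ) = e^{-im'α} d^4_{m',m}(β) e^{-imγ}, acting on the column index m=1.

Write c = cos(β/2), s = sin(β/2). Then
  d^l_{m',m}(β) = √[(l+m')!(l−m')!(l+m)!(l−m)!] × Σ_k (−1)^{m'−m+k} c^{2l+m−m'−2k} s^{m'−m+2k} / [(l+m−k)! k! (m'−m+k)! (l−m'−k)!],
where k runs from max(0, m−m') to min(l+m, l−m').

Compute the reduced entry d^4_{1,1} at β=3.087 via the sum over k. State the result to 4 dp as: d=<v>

d=-0.0074

d^4_{1,1}(β=3.0870) via the finite sum:
With c≡cos(β/2)=0.027293 and s≡sin(β/2)=0.999627, N=[120·6·120·6]^{1/2}=720.000000
k∈{0,1,2,3} keeps every argument non-negative
  k=0: (−1)^0·720.0000/(720)·0.0273^8·0.9996^0 = +0.000000
  k=1: (−1)^1·720.0000/(48)·0.0273^6·0.9996^2 = -0.000000
  k=2: (−1)^2·720.0000/(24)·0.0273^4·0.9996^4 = +0.000017
  k=3: (−1)^3·720.0000/(72)·0.0273^2·0.9996^6 = -0.007432
d^4_{1,1}(3.0870) = +0.000000 -0.000000 +0.000017 -0.007432 = -0.007416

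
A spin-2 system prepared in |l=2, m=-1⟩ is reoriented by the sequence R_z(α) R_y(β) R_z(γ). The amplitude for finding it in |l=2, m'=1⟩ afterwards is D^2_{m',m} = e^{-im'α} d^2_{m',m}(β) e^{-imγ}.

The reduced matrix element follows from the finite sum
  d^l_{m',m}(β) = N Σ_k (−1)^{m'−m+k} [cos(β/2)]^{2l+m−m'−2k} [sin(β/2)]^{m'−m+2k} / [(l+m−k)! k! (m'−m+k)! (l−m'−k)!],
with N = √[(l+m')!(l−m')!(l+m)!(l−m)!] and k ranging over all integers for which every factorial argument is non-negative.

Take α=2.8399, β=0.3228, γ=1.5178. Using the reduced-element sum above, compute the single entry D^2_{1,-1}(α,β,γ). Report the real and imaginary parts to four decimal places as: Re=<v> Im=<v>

Re=0.0184 Im=-0.0725

Split into d^2_{1,-1}(β=0.3228) × two z-phases.
With c≡cos(β/2)=0.987003 and s≡sin(β/2)=0.160700, N=[6·1·1·6]^{1/2}=6.000000
k∈{0,1} keeps every argument non-negative
  k=0: (−1)^2·6.0000/(2)·0.9870^2·0.1607^2 = +0.075473
  k=1: (−1)^3·6.0000/(6)·0.9870^0·0.1607^4 = -0.000667
d^2_{1,-1}(0.3228) = +0.075473 -0.000667 = +0.074806
D = (-0.954835-0.297137i)·(+0.074806)·(+0.052972+0.998596i) = +0.018413-0.072505i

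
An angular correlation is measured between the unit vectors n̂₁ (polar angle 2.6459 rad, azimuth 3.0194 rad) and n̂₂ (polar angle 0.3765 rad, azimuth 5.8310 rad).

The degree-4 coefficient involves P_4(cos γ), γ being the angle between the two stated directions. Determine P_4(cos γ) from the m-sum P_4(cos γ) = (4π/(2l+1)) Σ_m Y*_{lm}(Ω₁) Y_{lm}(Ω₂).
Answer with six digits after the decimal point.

0.840763

Expand P_4 via completeness: Σ_{m} conj(Y_{4,m}) at Ω₁ times Y_{4,m} at Ω₂ —
  m=-4: (0.019998, -0.010635) × (-0.001906, 0.007859) = (0.000045, 0.000177)  (running Σ = (0.000045, 0.000177))
  m=-3: (0.110605, -0.042465) × (0.012300, 0.056530) = (0.003761, 0.005730)  (running Σ = (0.003806, 0.005908))
  m=-2: (0.324302, -0.080871) × (0.141275, 0.179636) = (0.060343, 0.046831)  (running Σ = (0.064150, 0.052739))
  m=-1: (0.474719, -0.058298) × (0.444315, 0.215827) = (0.223507, 0.076555)  (running Σ = (0.287656, 0.129294))
  m=0: (0.078492, -0.000000) × (0.341940, 0.000000) = (0.026840, 0.000000)  (running Σ = (0.314496, 0.129294))
  m=1: (-0.474719, -0.058298) × (-0.444315, 0.215827) = (0.223507, -0.076555)  (running Σ = (0.538003, 0.052739))
  m=2: (0.324302, 0.080871) × (0.141275, -0.179636) = (0.060343, -0.046831)  (running Σ = (0.598346, 0.005908))
  m=3: (-0.110605, -0.042465) × (-0.012300, 0.056530) = (0.003761, -0.005730)  (running Σ = (0.602107, 0.000177))
  m=4: (0.019998, 0.010635) × (-0.001906, -0.007859) = (0.000045, -0.000177)  (running Σ = (0.602152, -0.000000))
Accumulated sum (0.602152, -0.000000); after 4π/(2l+1) scaling, (0.840763, -0.000000) ⇒ P_4 = 0.840763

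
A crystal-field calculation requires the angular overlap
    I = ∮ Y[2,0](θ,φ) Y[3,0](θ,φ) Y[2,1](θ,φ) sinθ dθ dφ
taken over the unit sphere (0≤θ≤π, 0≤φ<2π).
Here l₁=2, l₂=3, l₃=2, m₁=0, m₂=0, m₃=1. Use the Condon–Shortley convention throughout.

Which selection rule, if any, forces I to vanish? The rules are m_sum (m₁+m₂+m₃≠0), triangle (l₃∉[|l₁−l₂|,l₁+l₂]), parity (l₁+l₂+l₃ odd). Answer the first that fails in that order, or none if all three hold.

Σmᵢ = 1  ✗
l₃∈[|l₁−l₂|,l₁+l₂]=[1,5], have l₃=2
Σlᵢ = 7 ⇒ odd

m_sum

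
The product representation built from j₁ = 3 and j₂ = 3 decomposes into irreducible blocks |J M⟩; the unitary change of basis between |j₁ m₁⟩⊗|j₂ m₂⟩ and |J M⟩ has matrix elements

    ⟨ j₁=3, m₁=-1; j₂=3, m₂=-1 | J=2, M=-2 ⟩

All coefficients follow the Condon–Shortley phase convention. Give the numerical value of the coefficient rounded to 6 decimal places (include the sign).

+0.534522  (= +√(2/7))

√[5·4!2!2!/9! · 2!4!2!4!0!4!] = √(512/7)
  +(−1)^2/∏(2,2,2,0,0,2)! = 1/16  (running 1/16)
⟨..|..⟩ = √(512/7)·(1/16) = +0.534522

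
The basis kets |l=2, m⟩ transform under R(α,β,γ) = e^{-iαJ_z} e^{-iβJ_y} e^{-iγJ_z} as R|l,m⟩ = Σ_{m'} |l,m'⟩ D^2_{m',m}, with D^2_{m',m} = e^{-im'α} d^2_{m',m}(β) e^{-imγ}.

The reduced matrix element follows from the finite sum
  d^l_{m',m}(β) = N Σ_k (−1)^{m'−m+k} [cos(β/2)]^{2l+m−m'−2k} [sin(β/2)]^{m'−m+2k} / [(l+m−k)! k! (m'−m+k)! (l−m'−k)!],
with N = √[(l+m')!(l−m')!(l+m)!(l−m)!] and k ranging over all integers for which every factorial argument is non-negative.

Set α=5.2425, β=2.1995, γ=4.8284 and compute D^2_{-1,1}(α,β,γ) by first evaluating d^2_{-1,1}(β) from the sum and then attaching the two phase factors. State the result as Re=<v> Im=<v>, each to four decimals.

Split into d^2_{-1,1}(β=2.1995) × two z-phases.
With c≡cos(β/2)=0.453819 and s≡sin(β/2)=0.891094, N=[1·6·6·1]^{1/2}=6.000000
Admissible k: 2..3 (factorial args all ≥0)
  k=2: (−1)^0·6.0000/(2)·0.4538^2·0.8911^2 = +0.490607
  k=3: (−1)^1·6.0000/(6)·0.4538^0·0.8911^4 = -0.630513
d^2_{-1,1}(2.1995) = +0.490607 -0.630513 = -0.139906
Attach z-rotation phases: D = e^{-i(-1)(5.2425)}·(-0.139906)·e^{-i(1)(4.8284)} = -0.128081-0.056294i

Re=-0.1281 Im=-0.0563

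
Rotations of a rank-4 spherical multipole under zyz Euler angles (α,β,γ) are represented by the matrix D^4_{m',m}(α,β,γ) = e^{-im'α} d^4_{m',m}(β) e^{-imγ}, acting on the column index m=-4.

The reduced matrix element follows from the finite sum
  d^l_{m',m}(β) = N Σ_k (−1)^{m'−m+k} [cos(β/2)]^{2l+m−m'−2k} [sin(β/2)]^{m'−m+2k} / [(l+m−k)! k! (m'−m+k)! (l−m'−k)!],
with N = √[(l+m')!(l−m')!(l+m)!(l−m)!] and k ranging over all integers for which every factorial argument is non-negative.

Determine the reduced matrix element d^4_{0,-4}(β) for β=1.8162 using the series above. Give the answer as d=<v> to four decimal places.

d=0.4630

d^4_{0,-4}(β=1.8162) via the finite sum:
With c≡cos(β/2)=0.615245 and s≡sin(β/2)=0.788336, N=[24·24·1·40320]^{1/2}=4819.161753
Admissible k: 0..0 (factorial args all ≥0)
  k=0: (−1)^4·4819.1618/(576)·0.6152^4·0.7883^4 = +0.463006
d^4_{0,-4}(1.8162) = +0.463006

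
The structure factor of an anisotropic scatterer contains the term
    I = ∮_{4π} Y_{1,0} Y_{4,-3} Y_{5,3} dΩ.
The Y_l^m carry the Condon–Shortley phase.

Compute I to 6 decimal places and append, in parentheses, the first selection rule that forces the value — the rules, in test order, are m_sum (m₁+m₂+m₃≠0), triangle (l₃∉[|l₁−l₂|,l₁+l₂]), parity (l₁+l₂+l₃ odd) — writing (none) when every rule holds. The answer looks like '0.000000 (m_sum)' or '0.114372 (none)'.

m-sum 0 ✓  L=10 even ✓  3≤5≤5 ✓
Π(2lᵢ+1) = 3×9×11 = 297
triangle coeff Δ(1,4,5) = 1/495
Σ_t [0,0]: t=0:+1/576 = 1/576
(3j)²=5/99 [(1 4 5; 0 0 0)], sign=-1
Σ_t [0,0]: t=0:+1/5040 = 1/5040
(3j)²=16/495 [(1 4 5; 0 -3 3)], sign=+1
⇒ 4πI² = 16/33
I = (-1)√(16/33/(4π)) = -0.19642560
No selection rule forces the value: the integral is nonzero (none).

-0.196426 (none)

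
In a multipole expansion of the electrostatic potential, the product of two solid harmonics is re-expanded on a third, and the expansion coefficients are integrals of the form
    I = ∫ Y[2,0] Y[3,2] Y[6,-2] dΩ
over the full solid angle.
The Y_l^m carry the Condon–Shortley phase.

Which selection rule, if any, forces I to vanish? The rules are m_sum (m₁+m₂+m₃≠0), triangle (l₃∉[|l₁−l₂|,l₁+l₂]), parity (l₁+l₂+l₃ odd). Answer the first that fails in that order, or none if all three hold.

triangle

Σmᵢ = 0  ✓
l₃∈[|l₁−l₂|,l₁+l₂]=[1,5] required, l₃=6 fails  ✗
Σlᵢ = 11 ⇒ odd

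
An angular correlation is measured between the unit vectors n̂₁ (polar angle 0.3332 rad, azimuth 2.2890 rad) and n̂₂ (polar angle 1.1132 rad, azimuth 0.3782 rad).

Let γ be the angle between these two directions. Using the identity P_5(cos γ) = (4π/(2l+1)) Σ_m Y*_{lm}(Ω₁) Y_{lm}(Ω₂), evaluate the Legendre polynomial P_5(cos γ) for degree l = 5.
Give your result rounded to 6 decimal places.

Addition theorem: P_5(cos γ) = (4π/11) Σ_m Y*_{lm}(Ω₁) Y_{lm}(Ω₂), m = −5…5:
  m=-5: (+0.000755-0.001565i) × (-0.084892-0.255995i) = -0.000465-0.000060i  (running Σ = -0.000465-0.000060i)
  m=-4: (-0.015302+0.004215i) × (+0.024345-0.419301i) = +0.001395+0.006519i  (running Σ = +0.000930+0.006458i)
  m=-3: (+0.071069+0.046951i) × (+0.079847-0.171293i) = +0.013717-0.008425i  (running Σ = +0.014647-0.001966i)
  m=-2: (-0.038543-0.285075i) × (-0.181647+0.171406i) = +0.055865+0.045176i  (running Σ = +0.070512+0.043210i)
  m=-1: (-0.361549+0.413722i) × (-0.249008+0.098937i) = +0.049096-0.138791i  (running Σ = +0.119608-0.095581i)
  m=0: (+0.301758-0.000000i) × (+0.193101+0.000000i) = +0.058270+0.000000i  (running Σ = +0.177878-0.095581i)
  m=1: (+0.361549+0.413722i) × (+0.249008+0.098937i) = +0.049096+0.138791i  (running Σ = +0.226974+0.043210i)
  m=2: (-0.038543+0.285075i) × (-0.181647-0.171406i) = +0.055865-0.045176i  (running Σ = +0.282838-0.001966i)
  m=3: (-0.071069+0.046951i) × (-0.079847-0.171293i) = +0.013717+0.008425i  (running Σ = +0.296555+0.006458i)
  m=4: (-0.015302-0.004215i) × (+0.024345+0.419301i) = +0.001395-0.006519i  (running Σ = +0.297950-0.000060i)
  m=5: (-0.000755-0.001565i) × (+0.084892-0.255995i) = -0.000465+0.000060i  (running Σ = +0.297485+0.000000i)
Total Σ_m = +0.297485+0.000000i. Multiply by 1.142397: +0.339847+0.000000i. P_5(cos γ) = 0.339847

0.339847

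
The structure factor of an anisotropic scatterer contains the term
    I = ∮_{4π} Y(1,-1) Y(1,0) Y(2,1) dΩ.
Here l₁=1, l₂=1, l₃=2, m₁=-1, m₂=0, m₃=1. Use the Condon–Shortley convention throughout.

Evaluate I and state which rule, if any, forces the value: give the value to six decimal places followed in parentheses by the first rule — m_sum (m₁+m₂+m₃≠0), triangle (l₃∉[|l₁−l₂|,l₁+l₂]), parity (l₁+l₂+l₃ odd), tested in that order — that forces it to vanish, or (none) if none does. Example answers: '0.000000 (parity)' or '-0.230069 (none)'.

-0.218510 (none)

m-sum 0 ✓  L=4 even ✓  0≤2≤2 ✓
Π(2lᵢ+1) = 3×3×5 = 45
triangle coeff Δ(1,1,2) = 1/30
Σ_t [0,0]: t=0:+1/1 = 1/1
(3j)²=2/15 [(1 1 2; 0 0 0)], sign=+1
Σ_t [0,0]: t=0:+1/2 = 1/2
(3j)²=1/10 [(1 1 2; -1 0 1)], sign=-1
⇒ 4πI² = 3/5
I = (-1)√(3/5/(4π)) = -0.21850969
No selection rule forces the value: the integral is nonzero (none).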